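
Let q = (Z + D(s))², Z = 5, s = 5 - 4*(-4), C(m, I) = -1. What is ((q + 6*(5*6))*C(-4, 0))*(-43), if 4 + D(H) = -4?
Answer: 8127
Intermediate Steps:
s = 21 (s = 5 + 16 = 21)
D(H) = -8 (D(H) = -4 - 4 = -8)
q = 9 (q = (5 - 8)² = (-3)² = 9)
((q + 6*(5*6))*C(-4, 0))*(-43) = ((9 + 6*(5*6))*(-1))*(-43) = ((9 + 6*30)*(-1))*(-43) = ((9 + 180)*(-1))*(-43) = (189*(-1))*(-43) = -189*(-43) = 8127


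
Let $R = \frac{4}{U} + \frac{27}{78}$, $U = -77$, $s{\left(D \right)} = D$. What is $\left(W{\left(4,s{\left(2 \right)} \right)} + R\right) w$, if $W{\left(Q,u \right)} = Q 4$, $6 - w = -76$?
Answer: $\frac{1337461}{1001} \approx 1336.1$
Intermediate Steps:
$w = 82$ ($w = 6 - -76 = 6 + 76 = 82$)
$R = \frac{589}{2002}$ ($R = \frac{4}{-77} + \frac{27}{78} = 4 \left(- \frac{1}{77}\right) + 27 \cdot \frac{1}{78} = - \frac{4}{77} + \frac{9}{26} = \frac{589}{2002} \approx 0.29421$)
$W{\left(Q,u \right)} = 4 Q$
$\left(W{\left(4,s{\left(2 \right)} \right)} + R\right) w = \left(4 \cdot 4 + \frac{589}{2002}\right) 82 = \left(16 + \frac{589}{2002}\right) 82 = \frac{32621}{2002} \cdot 82 = \frac{1337461}{1001}$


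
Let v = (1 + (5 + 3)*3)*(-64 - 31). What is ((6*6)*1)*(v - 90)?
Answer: -88740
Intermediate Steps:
v = -2375 (v = (1 + 8*3)*(-95) = (1 + 24)*(-95) = 25*(-95) = -2375)
((6*6)*1)*(v - 90) = ((6*6)*1)*(-2375 - 90) = (36*1)*(-2465) = 36*(-2465) = -88740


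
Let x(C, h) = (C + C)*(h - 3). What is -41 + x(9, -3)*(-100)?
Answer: 10759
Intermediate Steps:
x(C, h) = 2*C*(-3 + h) (x(C, h) = (2*C)*(-3 + h) = 2*C*(-3 + h))
-41 + x(9, -3)*(-100) = -41 + (2*9*(-3 - 3))*(-100) = -41 + (2*9*(-6))*(-100) = -41 - 108*(-100) = -41 + 10800 = 10759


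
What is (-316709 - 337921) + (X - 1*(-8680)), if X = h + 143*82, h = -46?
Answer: -634270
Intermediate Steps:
X = 11680 (X = -46 + 143*82 = -46 + 11726 = 11680)
(-316709 - 337921) + (X - 1*(-8680)) = (-316709 - 337921) + (11680 - 1*(-8680)) = -654630 + (11680 + 8680) = -654630 + 20360 = -634270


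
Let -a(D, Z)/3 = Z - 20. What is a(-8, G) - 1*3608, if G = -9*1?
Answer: -3521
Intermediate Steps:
G = -9
a(D, Z) = 60 - 3*Z (a(D, Z) = -3*(Z - 20) = -3*(-20 + Z) = 60 - 3*Z)
a(-8, G) - 1*3608 = (60 - 3*(-9)) - 1*3608 = (60 + 27) - 3608 = 87 - 3608 = -3521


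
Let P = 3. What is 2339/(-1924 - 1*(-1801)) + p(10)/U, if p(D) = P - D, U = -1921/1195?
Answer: -3464324/236283 ≈ -14.662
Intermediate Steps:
U = -1921/1195 (U = -1921*1/1195 = -1921/1195 ≈ -1.6075)
p(D) = 3 - D
2339/(-1924 - 1*(-1801)) + p(10)/U = 2339/(-1924 - 1*(-1801)) + (3 - 1*10)/(-1921/1195) = 2339/(-1924 + 1801) + (3 - 10)*(-1195/1921) = 2339/(-123) - 7*(-1195/1921) = 2339*(-1/123) + 8365/1921 = -2339/123 + 8365/1921 = -3464324/236283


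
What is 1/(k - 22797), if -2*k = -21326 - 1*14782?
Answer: -1/4743 ≈ -0.00021084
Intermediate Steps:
k = 18054 (k = -(-21326 - 1*14782)/2 = -(-21326 - 14782)/2 = -1/2*(-36108) = 18054)
1/(k - 22797) = 1/(18054 - 22797) = 1/(-4743) = -1/4743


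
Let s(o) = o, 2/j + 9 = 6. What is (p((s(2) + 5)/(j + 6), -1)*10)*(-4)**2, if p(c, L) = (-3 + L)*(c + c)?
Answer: -1680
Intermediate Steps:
j = -2/3 (j = 2/(-9 + 6) = 2/(-3) = 2*(-1/3) = -2/3 ≈ -0.66667)
p(c, L) = 2*c*(-3 + L) (p(c, L) = (-3 + L)*(2*c) = 2*c*(-3 + L))
(p((s(2) + 5)/(j + 6), -1)*10)*(-4)**2 = ((2*((2 + 5)/(-2/3 + 6))*(-3 - 1))*10)*(-4)**2 = ((2*(7/(16/3))*(-4))*10)*16 = ((2*(7*(3/16))*(-4))*10)*16 = ((2*(21/16)*(-4))*10)*16 = -21/2*10*16 = -105*16 = -1680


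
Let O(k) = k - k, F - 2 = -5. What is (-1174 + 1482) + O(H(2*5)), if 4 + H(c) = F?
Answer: 308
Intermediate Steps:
F = -3 (F = 2 - 5 = -3)
H(c) = -7 (H(c) = -4 - 3 = -7)
O(k) = 0
(-1174 + 1482) + O(H(2*5)) = (-1174 + 1482) + 0 = 308 + 0 = 308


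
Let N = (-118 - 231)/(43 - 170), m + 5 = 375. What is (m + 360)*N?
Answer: 254770/127 ≈ 2006.1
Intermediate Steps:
m = 370 (m = -5 + 375 = 370)
N = 349/127 (N = -349/(-127) = -349*(-1/127) = 349/127 ≈ 2.7480)
(m + 360)*N = (370 + 360)*(349/127) = 730*(349/127) = 254770/127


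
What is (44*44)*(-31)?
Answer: -60016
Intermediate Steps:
(44*44)*(-31) = 1936*(-31) = -60016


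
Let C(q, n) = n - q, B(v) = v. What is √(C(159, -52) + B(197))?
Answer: I*√14 ≈ 3.7417*I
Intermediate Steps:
√(C(159, -52) + B(197)) = √((-52 - 1*159) + 197) = √((-52 - 159) + 197) = √(-211 + 197) = √(-14) = I*√14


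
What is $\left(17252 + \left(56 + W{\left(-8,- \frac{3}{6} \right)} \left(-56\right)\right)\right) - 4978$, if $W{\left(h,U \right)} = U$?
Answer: $12358$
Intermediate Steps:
$\left(17252 + \left(56 + W{\left(-8,- \frac{3}{6} \right)} \left(-56\right)\right)\right) - 4978 = \left(17252 + \left(56 + - \frac{3}{6} \left(-56\right)\right)\right) - 4978 = \left(17252 + \left(56 + \left(-3\right) \frac{1}{6} \left(-56\right)\right)\right) - 4978 = \left(17252 + \left(56 - -28\right)\right) - 4978 = \left(17252 + \left(56 + 28\right)\right) - 4978 = \left(17252 + 84\right) - 4978 = 17336 - 4978 = 12358$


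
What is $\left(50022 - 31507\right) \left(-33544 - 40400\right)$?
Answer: $-1369073160$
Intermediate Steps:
$\left(50022 - 31507\right) \left(-33544 - 40400\right) = 18515 \left(-73944\right) = -1369073160$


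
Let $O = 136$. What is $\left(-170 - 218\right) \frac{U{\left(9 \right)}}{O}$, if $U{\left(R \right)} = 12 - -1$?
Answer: $- \frac{1261}{34} \approx -37.088$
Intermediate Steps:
$U{\left(R \right)} = 13$ ($U{\left(R \right)} = 12 + 1 = 13$)
$\left(-170 - 218\right) \frac{U{\left(9 \right)}}{O} = \left(-170 - 218\right) \frac{13}{136} = - 388 \cdot 13 \cdot \frac{1}{136} = \left(-388\right) \frac{13}{136} = - \frac{1261}{34}$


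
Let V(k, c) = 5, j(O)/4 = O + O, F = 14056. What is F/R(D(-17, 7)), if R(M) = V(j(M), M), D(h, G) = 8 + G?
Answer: 14056/5 ≈ 2811.2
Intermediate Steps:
j(O) = 8*O (j(O) = 4*(O + O) = 4*(2*O) = 8*O)
R(M) = 5
F/R(D(-17, 7)) = 14056/5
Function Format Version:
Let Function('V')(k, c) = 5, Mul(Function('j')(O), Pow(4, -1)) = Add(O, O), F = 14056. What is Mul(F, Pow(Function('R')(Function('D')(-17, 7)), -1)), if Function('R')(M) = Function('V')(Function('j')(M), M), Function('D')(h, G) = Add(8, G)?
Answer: Rational(14056, 5) ≈ 2811.2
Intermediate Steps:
Function('j')(O) = Mul(8, O) (Function('j')(O) = Mul(4, Add(O, O)) = Mul(4, Mul(2, O)) = Mul(8, O))
Function('R')(M) = 5
Mul(F, Pow(Function('R')(Function('D')(-17, 7)), -1)) = Mul(14056, Pow(5, -1)) = Mul(14056, Rational(1, 5)) = Rational(14056, 5)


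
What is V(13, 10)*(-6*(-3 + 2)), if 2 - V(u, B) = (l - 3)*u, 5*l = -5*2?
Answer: 402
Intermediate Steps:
l = -2 (l = (-5*2)/5 = (1/5)*(-10) = -2)
V(u, B) = 2 + 5*u (V(u, B) = 2 - (-2 - 3)*u = 2 - (-5)*u = 2 + 5*u)
V(13, 10)*(-6*(-3 + 2)) = (2 + 5*13)*(-6*(-3 + 2)) = (2 + 65)*(-6*(-1)) = 67*(-1*(-6)) = 67*6 = 402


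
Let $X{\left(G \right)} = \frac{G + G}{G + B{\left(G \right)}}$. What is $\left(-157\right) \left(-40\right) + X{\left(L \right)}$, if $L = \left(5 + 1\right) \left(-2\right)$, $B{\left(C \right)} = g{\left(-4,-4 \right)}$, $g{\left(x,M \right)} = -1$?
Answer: $\frac{81664}{13} \approx 6281.8$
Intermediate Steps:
$B{\left(C \right)} = -1$
$L = -12$ ($L = 6 \left(-2\right) = -12$)
$X{\left(G \right)} = \frac{2 G}{-1 + G}$ ($X{\left(G \right)} = \frac{G + G}{G - 1} = \frac{2 G}{-1 + G}$)
$\left(-157\right) \left(-40\right) + X{\left(L \right)} = \left(-157\right) \left(-40\right) + 2 \left(-12\right) \frac{1}{-1 - 12} = 6280 + 2 \left(-12\right) \frac{1}{-13} = 6280 + 2 \left(-12\right) \left(- \frac{1}{13}\right) = 6280 + \frac{24}{13} = \frac{81664}{13}$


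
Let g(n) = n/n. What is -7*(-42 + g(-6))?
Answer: 287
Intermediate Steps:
g(n) = 1
-7*(-42 + g(-6)) = -7*(-42 + 1) = -7*(-41) = 287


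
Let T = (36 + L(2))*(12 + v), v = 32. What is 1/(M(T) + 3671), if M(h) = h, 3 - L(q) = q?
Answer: 1/5299 ≈ 0.00018871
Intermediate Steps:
L(q) = 3 - q
T = 1628 (T = (36 + (3 - 1*2))*(12 + 32) = (36 + (3 - 2))*44 = (36 + 1)*44 = 37*44 = 1628)
1/(M(T) + 3671) = 1/(1628 + 3671) = 1/5299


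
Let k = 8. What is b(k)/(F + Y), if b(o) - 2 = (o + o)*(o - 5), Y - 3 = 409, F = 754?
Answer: 25/583 ≈ 0.042882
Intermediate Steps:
Y = 412 (Y = 3 + 409 = 412)
b(o) = 2 + 2*o*(-5 + o) (b(o) = 2 + (o + o)*(o - 5) = 2 + (2*o)*(-5 + o) = 2 + 2*o*(-5 + o))
b(k)/(F + Y) = (2 - 10*8 + 2*8²)/(754 + 412) = (2 - 80 + 2*64)/1166 = (2 - 80 + 128)/1166 = (1/1166)*50 = 25/583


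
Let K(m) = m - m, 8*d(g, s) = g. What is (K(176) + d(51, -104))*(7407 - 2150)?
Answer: 268107/8 ≈ 33513.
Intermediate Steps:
d(g, s) = g/8
K(m) = 0
(K(176) + d(51, -104))*(7407 - 2150) = (0 + (⅛)*51)*(7407 - 2150) = (0 + 51/8)*5257 = (51/8)*5257 = 268107/8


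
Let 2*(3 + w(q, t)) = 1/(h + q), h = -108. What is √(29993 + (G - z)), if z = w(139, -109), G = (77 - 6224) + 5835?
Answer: √114105234/62 ≈ 172.29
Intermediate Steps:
w(q, t) = -3 + 1/(2*(-108 + q))
G = -312 (G = -6147 + 5835 = -312)
z = -185/62 (z = (649 - 6*139)/(2*(-108 + 139)) = (½)*(649 - 834)/31 = (½)*(1/31)*(-185) = -185/62 ≈ -2.9839)
√(29993 + (G - z)) = √(29993 + (-312 - 1*(-185/62))) = √(29993 + (-312 + 185/62)) = √(29993 - 19159/62) = √(1840407/62) = √114105234/62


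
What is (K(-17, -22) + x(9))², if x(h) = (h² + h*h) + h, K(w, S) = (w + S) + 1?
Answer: 17689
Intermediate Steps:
K(w, S) = 1 + S + w (K(w, S) = (S + w) + 1 = 1 + S + w)
x(h) = h + 2*h² (x(h) = (h² + h²) + h = 2*h² + h = h + 2*h²)
(K(-17, -22) + x(9))² = ((1 - 22 - 17) + 9*(1 + 2*9))² = (-38 + 9*(1 + 18))² = (-38 + 9*19)² = (-38 + 171)² = 133² = 17689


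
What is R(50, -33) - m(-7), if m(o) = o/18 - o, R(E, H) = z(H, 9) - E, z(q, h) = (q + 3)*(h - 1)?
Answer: -5339/18 ≈ -296.61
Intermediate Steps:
z(q, h) = (-1 + h)*(3 + q) (z(q, h) = (3 + q)*(-1 + h) = (-1 + h)*(3 + q))
R(E, H) = 24 - E + 8*H (R(E, H) = (-3 - H + 3*9 + 9*H) - E = (-3 - H + 27 + 9*H) - E = (24 + 8*H) - E = 24 - E + 8*H)
m(o) = -17*o/18 (m(o) = o*(1/18) - o = o/18 - o = -17*o/18)
R(50, -33) - m(-7) = (24 - 1*50 + 8*(-33)) - (-17)*(-7)/18 = (24 - 50 - 264) - 1*119/18 = -290 - 119/18 = -5339/18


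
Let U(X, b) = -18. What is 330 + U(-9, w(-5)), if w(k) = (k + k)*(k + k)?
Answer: 312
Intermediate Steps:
w(k) = 4*k² (w(k) = (2*k)*(2*k) = 4*k²)
330 + U(-9, w(-5)) = 330 - 18 = 312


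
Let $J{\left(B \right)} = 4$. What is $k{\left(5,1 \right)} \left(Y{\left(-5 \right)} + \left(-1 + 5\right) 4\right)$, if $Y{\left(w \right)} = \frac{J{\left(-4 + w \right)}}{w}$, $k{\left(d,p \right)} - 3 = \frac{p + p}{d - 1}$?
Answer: $\frac{266}{5} \approx 53.2$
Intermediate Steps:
$k{\left(d,p \right)} = 3 + \frac{2 p}{-1 + d}$ ($k{\left(d,p \right)} = 3 + \frac{p + p}{d - 1} = 3 + \frac{2 p}{-1 + d}$)
$Y{\left(w \right)} = \frac{4}{w}$
$k{\left(5,1 \right)} \left(Y{\left(-5 \right)} + \left(-1 + 5\right) 4\right) = \frac{-3 + 2 \cdot 1 + 3 \cdot 5}{-1 + 5} \left(\frac{4}{-5} + \left(-1 + 5\right) 4\right) = \frac{-3 + 2 + 15}{4} \left(4 \left(- \frac{1}{5}\right) + 4 \cdot 4\right) = \frac{1}{4} \cdot 14 \left(- \frac{4}{5} + 16\right) = \frac{7}{2} \cdot \frac{76}{5} = \frac{266}{5}$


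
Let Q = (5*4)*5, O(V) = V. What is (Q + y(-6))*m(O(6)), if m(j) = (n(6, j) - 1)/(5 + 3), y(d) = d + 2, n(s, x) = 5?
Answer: 48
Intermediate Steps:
y(d) = 2 + d
m(j) = ½ (m(j) = (5 - 1)/(5 + 3) = 4/8 = 4*(⅛) = ½)
Q = 100 (Q = 20*5 = 100)
(Q + y(-6))*m(O(6)) = (100 + (2 - 6))*(½) = (100 - 4)*(½) = 96*(½) = 48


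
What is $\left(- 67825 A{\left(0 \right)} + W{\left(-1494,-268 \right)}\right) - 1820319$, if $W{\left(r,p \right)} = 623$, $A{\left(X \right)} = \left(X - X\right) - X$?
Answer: $-1819696$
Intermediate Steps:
$A{\left(X \right)} = - X$ ($A{\left(X \right)} = 0 - X = - X$)
$\left(- 67825 A{\left(0 \right)} + W{\left(-1494,-268 \right)}\right) - 1820319 = \left(- 67825 \left(\left(-1\right) 0\right) + 623\right) - 1820319 = \left(\left(-67825\right) 0 + 623\right) - 1820319 = \left(0 + 623\right) - 1820319 = 623 - 1820319 = -1819696$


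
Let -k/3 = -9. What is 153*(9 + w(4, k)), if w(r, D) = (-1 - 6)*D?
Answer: -27540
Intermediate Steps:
k = 27 (k = -3*(-9) = 27)
w(r, D) = -7*D
153*(9 + w(4, k)) = 153*(9 - 7*27) = 153*(9 - 189) = 153*(-180) = -27540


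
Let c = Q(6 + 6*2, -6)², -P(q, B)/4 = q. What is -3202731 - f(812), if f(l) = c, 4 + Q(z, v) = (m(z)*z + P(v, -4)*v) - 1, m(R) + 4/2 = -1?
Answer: -3243940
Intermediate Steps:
P(q, B) = -4*q
m(R) = -3 (m(R) = -2 - 1 = -3)
Q(z, v) = -5 - 4*v² - 3*z (Q(z, v) = -4 + ((-3*z + (-4*v)*v) - 1) = -4 + ((-3*z - 4*v²) - 1) = -4 + ((-4*v² - 3*z) - 1) = -4 + (-1 - 4*v² - 3*z) = -5 - 4*v² - 3*z)
c = 41209 (c = (-5 - 4*(-6)² - 3*(6 + 6*2))² = (-5 - 4*36 - 3*(6 + 12))² = (-5 - 144 - 3*18)² = (-5 - 144 - 54)² = (-203)² = 41209)
f(l) = 41209
-3202731 - f(812) = -3202731 - 1*41209 = -3202731 - 41209 = -3243940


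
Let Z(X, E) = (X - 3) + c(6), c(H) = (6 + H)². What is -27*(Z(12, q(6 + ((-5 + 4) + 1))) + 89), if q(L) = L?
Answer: -6534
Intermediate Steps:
Z(X, E) = 141 + X (Z(X, E) = (X - 3) + (6 + 6)² = (-3 + X) + 12² = (-3 + X) + 144 = 141 + X)
-27*(Z(12, q(6 + ((-5 + 4) + 1))) + 89) = -27*((141 + 12) + 89) = -27*(153 + 89) = -27*242 = -6534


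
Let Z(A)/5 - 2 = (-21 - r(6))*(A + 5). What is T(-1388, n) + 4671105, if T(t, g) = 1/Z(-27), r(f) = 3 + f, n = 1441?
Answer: 15461357551/3310 ≈ 4.6711e+6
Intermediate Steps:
Z(A) = -740 - 150*A (Z(A) = 10 + 5*((-21 - (3 + 6))*(A + 5)) = 10 + 5*((-21 - 1*9)*(5 + A)) = 10 + 5*((-21 - 9)*(5 + A)) = 10 + 5*(-30*(5 + A)) = 10 + 5*(-150 - 30*A) = 10 + (-750 - 150*A) = -740 - 150*A)
T(t, g) = 1/3310 (T(t, g) = 1/(-740 - 150*(-27)) = 1/(-740 + 4050) = 1/3310)
T(-1388, n) + 4671105 = 1/3310 + 4671105 = 15461357551/3310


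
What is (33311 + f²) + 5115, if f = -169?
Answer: 66987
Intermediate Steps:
(33311 + f²) + 5115 = (33311 + (-169)²) + 5115 = (33311 + 28561) + 5115 = 61872 + 5115 = 66987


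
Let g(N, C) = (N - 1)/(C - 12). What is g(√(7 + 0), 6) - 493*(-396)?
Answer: 1171369/6 - √7/6 ≈ 1.9523e+5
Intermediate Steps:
g(N, C) = (-1 + N)/(-12 + C)
g(√(7 + 0), 6) - 493*(-396) = (-1 + √(7 + 0))/(-12 + 6) - 493*(-396) = (-1 + √7)/(-6) + 195228 = -(-1 + √7)/6 + 195228 = (⅙ - √7/6) + 195228 = 1171369/6 - √7/6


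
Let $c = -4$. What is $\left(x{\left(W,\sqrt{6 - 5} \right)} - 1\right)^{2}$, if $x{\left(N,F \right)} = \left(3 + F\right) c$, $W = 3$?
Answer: $289$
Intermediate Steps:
$x{\left(N,F \right)} = -12 - 4 F$ ($x{\left(N,F \right)} = \left(3 + F\right) \left(-4\right) = -12 - 4 F$)
$\left(x{\left(W,\sqrt{6 - 5} \right)} - 1\right)^{2} = \left(\left(-12 - 4 \sqrt{6 - 5}\right) - 1\right)^{2} = \left(\left(-12 - 4 \sqrt{1}\right) - 1\right)^{2} = \left(\left(-12 - 4\right) - 1\right)^{2} = \left(-16 - 1\right)^{2} = \left(-17\right)^{2} = 289$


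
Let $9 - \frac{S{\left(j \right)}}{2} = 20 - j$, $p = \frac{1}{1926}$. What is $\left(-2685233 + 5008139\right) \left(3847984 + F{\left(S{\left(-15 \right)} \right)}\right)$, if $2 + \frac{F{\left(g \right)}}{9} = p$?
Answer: $\frac{956415575245425}{107} \approx 8.9385 \cdot 10^{12}$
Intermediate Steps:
$p = \frac{1}{1926} \approx 0.00051921$
$S{\left(j \right)} = -22 + 2 j$ ($S{\left(j \right)} = 18 - 2 \left(20 - j\right) = 18 + \left(-40 + 2 j\right) = -22 + 2 j$)
$F{\left(g \right)} = - \frac{3851}{214}$ ($F{\left(g \right)} = -18 + 9 \cdot \frac{1}{1926} = -18 + \frac{1}{214} = - \frac{3851}{214}$)
$\left(-2685233 + 5008139\right) \left(3847984 + F{\left(S{\left(-15 \right)} \right)}\right) = \left(-2685233 + 5008139\right) \left(3847984 - \frac{3851}{214}\right) = 2322906 \cdot \frac{823464725}{214} = \frac{956415575245425}{107}$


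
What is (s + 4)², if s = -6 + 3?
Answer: 1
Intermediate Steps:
s = -3
(s + 4)² = (-3 + 4)² = 1² = 1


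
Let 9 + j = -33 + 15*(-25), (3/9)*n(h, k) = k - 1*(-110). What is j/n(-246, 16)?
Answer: -139/126 ≈ -1.1032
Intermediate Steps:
n(h, k) = 330 + 3*k (n(h, k) = 3*(k - 1*(-110)) = 3*(k + 110) = 3*(110 + k) = 330 + 3*k)
j = -417 (j = -9 + (-33 + 15*(-25)) = -9 + (-33 - 375) = -9 - 408 = -417)
j/n(-246, 16) = -417/(330 + 3*16) = -417/(330 + 48) = -417/378 = -417*1/378 = -139/126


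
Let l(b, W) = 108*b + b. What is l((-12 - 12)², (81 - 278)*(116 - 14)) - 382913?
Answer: -320129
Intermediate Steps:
l(b, W) = 109*b
l((-12 - 12)², (81 - 278)*(116 - 14)) - 382913 = 109*(-12 - 12)² - 382913 = 109*(-24)² - 382913 = 109*576 - 382913 = 62784 - 382913 = -320129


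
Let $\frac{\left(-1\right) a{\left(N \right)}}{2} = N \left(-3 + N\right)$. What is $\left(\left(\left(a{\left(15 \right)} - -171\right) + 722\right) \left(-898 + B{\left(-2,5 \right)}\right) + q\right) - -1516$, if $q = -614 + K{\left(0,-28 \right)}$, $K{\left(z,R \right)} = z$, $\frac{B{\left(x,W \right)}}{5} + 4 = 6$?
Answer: $-472402$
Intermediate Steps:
$a{\left(N \right)} = - 2 N \left(-3 + N\right)$
$B{\left(x,W \right)} = 10$ ($B{\left(x,W \right)} = -20 + 5 \cdot 6 = -20 + 30 = 10$)
$q = -614$ ($q = -614 + 0 = -614$)
$\left(\left(\left(a{\left(15 \right)} - -171\right) + 722\right) \left(-898 + B{\left(-2,5 \right)}\right) + q\right) - -1516 = \left(\left(\left(2 \cdot 15 \left(3 - 15\right) - -171\right) + 722\right) \left(-898 + 10\right) - 614\right) - -1516 = \left(\left(\left(2 \cdot 15 \left(3 - 15\right) + 171\right) + 722\right) \left(-888\right) - 614\right) + 1516 = \left(\left(\left(2 \cdot 15 \left(-12\right) + 171\right) + 722\right) \left(-888\right) - 614\right) + 1516 = \left(\left(\left(-360 + 171\right) + 722\right) \left(-888\right) - 614\right) + 1516 = \left(\left(-189 + 722\right) \left(-888\right) - 614\right) + 1516 = \left(533 \left(-888\right) - 614\right) + 1516 = \left(-473304 - 614\right) + 1516 = -473918 + 1516 = -472402$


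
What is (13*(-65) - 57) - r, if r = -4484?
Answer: 3582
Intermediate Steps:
(13*(-65) - 57) - r = (13*(-65) - 57) - 1*(-4484) = (-845 - 57) + 4484 = -902 + 4484 = 3582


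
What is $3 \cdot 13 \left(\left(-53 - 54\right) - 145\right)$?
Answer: $-9828$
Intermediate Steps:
$3 \cdot 13 \left(\left(-53 - 54\right) - 145\right) = 39 \left(\left(-53 - 54\right) - 145\right) = 39 \left(-107 - 145\right) = 39 \left(-252\right) = -9828$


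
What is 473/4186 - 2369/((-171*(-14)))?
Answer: -313724/357903 ≈ -0.87656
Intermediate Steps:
473/4186 - 2369/((-171*(-14))) = 473*(1/4186) - 2369/2394 = 473/4186 - 2369*1/2394 = 473/4186 - 2369/2394 = -313724/357903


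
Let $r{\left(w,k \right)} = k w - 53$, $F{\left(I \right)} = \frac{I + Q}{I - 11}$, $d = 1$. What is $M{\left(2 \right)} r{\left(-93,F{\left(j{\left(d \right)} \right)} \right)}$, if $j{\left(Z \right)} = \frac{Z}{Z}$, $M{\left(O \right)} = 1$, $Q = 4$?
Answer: $- \frac{13}{2} \approx -6.5$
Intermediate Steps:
$j{\left(Z \right)} = 1$
$F{\left(I \right)} = \frac{4 + I}{-11 + I}$ ($F{\left(I \right)} = \frac{I + 4}{I - 11} = \frac{4 + I}{-11 + I}$)
$r{\left(w,k \right)} = -53 + k w$
$M{\left(2 \right)} r{\left(-93,F{\left(j{\left(d \right)} \right)} \right)} = 1 \left(-53 + \frac{4 + 1}{-11 + 1} \left(-93\right)\right) = 1 \left(-53 + \frac{1}{-10} \cdot 5 \left(-93\right)\right) = 1 \left(-53 + \left(- \frac{1}{10}\right) 5 \left(-93\right)\right) = 1 \left(-53 - - \frac{93}{2}\right) = 1 \left(-53 + \frac{93}{2}\right) = 1 \left(- \frac{13}{2}\right) = - \frac{13}{2}$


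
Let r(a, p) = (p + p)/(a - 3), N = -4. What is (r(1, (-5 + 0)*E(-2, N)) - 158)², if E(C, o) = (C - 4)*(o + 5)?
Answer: 35344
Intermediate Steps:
E(C, o) = (-4 + C)*(5 + o)
r(a, p) = 2*p/(-3 + a) (r(a, p) = (2*p)/(-3 + a) = 2*p/(-3 + a))
(r(1, (-5 + 0)*E(-2, N)) - 158)² = (2*((-5 + 0)*(-20 - 4*(-4) + 5*(-2) - 2*(-4)))/(-3 + 1) - 158)² = (2*(-5*(-20 + 16 - 10 + 8))/(-2) - 158)² = (2*(-5*(-6))*(-½) - 158)² = (2*30*(-½) - 158)² = (-30 - 158)² = (-188)² = 35344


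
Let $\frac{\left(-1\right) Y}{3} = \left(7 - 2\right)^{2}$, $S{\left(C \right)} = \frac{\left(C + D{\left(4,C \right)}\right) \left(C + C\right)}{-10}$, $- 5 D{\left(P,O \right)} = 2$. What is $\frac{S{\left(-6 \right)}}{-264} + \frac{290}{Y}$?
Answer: $- \frac{3166}{825} \approx -3.8376$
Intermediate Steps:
$D{\left(P,O \right)} = - \frac{2}{5}$ ($D{\left(P,O \right)} = \left(- \frac{1}{5}\right) 2 = - \frac{2}{5}$)
$S{\left(C \right)} = - \frac{C \left(- \frac{2}{5} + C\right)}{5}$ ($S{\left(C \right)} = \frac{\left(C - \frac{2}{5}\right) \left(C + C\right)}{-10} = \left(- \frac{2}{5} + C\right) 2 C \left(- \frac{1}{10}\right) = 2 C \left(- \frac{2}{5} + C\right) \left(- \frac{1}{10}\right) = - \frac{C \left(- \frac{2}{5} + C\right)}{5}$)
$Y = -75$ ($Y = - 3 \left(7 - 2\right)^{2} = - 3 \cdot 5^{2} = \left(-3\right) 25 = -75$)
$\frac{S{\left(-6 \right)}}{-264} + \frac{290}{Y} = \frac{\frac{1}{25} \left(-6\right) \left(2 - -30\right)}{-264} + \frac{290}{-75} = \frac{1}{25} \left(-6\right) \left(2 + 30\right) \left(- \frac{1}{264}\right) + 290 \left(- \frac{1}{75}\right) = \frac{1}{25} \left(-6\right) 32 \left(- \frac{1}{264}\right) - \frac{58}{15} = \left(- \frac{192}{25}\right) \left(- \frac{1}{264}\right) - \frac{58}{15} = \frac{8}{275} - \frac{58}{15} = - \frac{3166}{825}$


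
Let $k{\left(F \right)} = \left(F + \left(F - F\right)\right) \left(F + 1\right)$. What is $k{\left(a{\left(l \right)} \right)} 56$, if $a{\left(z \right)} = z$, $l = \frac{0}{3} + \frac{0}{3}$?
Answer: $0$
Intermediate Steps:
$l = 0$ ($l = 0 \cdot \frac{1}{3} + 0 \cdot \frac{1}{3} = 0 + 0 = 0$)
$k{\left(F \right)} = F \left(1 + F\right)$ ($k{\left(F \right)} = \left(F + 0\right) \left(1 + F\right) = F \left(1 + F\right)$)
$k{\left(a{\left(l \right)} \right)} 56 = 0 \left(1 + 0\right) 56 = 0 \cdot 1 \cdot 56 = 0 \cdot 56 = 0$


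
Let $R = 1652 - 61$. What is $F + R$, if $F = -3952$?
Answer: $-2361$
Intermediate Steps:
$R = 1591$ ($R = 1652 - 61 = 1591$)
$F + R = -3952 + 1591 = -2361$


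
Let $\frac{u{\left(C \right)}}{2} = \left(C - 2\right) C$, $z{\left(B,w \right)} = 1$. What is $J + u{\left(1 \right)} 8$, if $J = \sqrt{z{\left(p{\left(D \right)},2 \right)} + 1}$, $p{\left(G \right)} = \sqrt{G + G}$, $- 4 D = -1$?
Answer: $-16 + \sqrt{2} \approx -14.586$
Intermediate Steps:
$D = \frac{1}{4}$ ($D = \left(- \frac{1}{4}\right) \left(-1\right) = \frac{1}{4} \approx 0.25$)
$p{\left(G \right)} = \sqrt{2} \sqrt{G}$ ($p{\left(G \right)} = \sqrt{2 G} = \sqrt{2} \sqrt{G}$)
$J = \sqrt{2}$ ($J = \sqrt{1 + 1} = \sqrt{2} \approx 1.4142$)
$u{\left(C \right)} = 2 C \left(-2 + C\right)$ ($u{\left(C \right)} = 2 \left(C - 2\right) C = 2 \left(-2 + C\right) C = 2 C \left(-2 + C\right)$)
$J + u{\left(1 \right)} 8 = \sqrt{2} + 2 \cdot 1 \left(-2 + 1\right) 8 = \sqrt{2} + 2 \cdot 1 \left(-1\right) 8 = \sqrt{2} - 16 = -16 + \sqrt{2}$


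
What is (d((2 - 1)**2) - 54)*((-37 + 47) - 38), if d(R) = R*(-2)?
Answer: 1568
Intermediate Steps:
d(R) = -2*R
(d((2 - 1)**2) - 54)*((-37 + 47) - 38) = (-2*(2 - 1)**2 - 54)*((-37 + 47) - 38) = (-2*1**2 - 54)*(10 - 38) = (-2*1 - 54)*(-28) = (-2 - 54)*(-28) = -56*(-28) = 1568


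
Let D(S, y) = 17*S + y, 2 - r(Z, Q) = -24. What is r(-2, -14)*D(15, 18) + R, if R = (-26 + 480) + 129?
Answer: 7681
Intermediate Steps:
r(Z, Q) = 26 (r(Z, Q) = 2 - 1*(-24) = 2 + 24 = 26)
D(S, y) = y + 17*S
R = 583 (R = 454 + 129 = 583)
r(-2, -14)*D(15, 18) + R = 26*(18 + 17*15) + 583 = 26*(18 + 255) + 583 = 26*273 + 583 = 7098 + 583 = 7681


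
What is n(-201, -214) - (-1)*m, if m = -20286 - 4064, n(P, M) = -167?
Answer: -24517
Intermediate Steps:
m = -24350
n(-201, -214) - (-1)*m = -167 - (-1)*(-24350) = -167 - 1*24350 = -167 - 24350 = -24517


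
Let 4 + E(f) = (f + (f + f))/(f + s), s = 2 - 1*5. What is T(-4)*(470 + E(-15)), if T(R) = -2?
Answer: -937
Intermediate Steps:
s = -3 (s = 2 - 5 = -3)
E(f) = -4 + 3*f/(-3 + f) (E(f) = -4 + (f + (f + f))/(f - 3) = -4 + (f + 2*f)/(-3 + f) = -4 + (3*f)/(-3 + f) = -4 + 3*f/(-3 + f))
T(-4)*(470 + E(-15)) = -2*(470 + (12 - 1*(-15))/(-3 - 15)) = -2*(470 + (12 + 15)/(-18)) = -2*(470 - 1/18*27) = -2*(470 - 3/2) = -2*937/2 = -937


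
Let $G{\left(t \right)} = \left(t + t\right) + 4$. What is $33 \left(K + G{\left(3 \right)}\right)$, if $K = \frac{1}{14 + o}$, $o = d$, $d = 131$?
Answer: $\frac{47883}{145} \approx 330.23$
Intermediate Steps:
$o = 131$
$K = \frac{1}{145}$ ($K = \frac{1}{14 + 131} = \frac{1}{145} \approx 0.0068966$)
$G{\left(t \right)} = 4 + 2 t$ ($G{\left(t \right)} = 2 t + 4 = 4 + 2 t$)
$33 \left(K + G{\left(3 \right)}\right) = 33 \left(\frac{1}{145} + \left(4 + 2 \cdot 3\right)\right) = 33 \left(\frac{1}{145} + \left(4 + 6\right)\right) = 33 \left(\frac{1}{145} + 10\right) = 33 \cdot \frac{1451}{145} = \frac{47883}{145}$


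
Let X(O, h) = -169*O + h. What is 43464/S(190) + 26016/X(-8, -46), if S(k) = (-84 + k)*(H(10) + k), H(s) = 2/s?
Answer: 242199068/10971053 ≈ 22.076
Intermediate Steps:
X(O, h) = h - 169*O
S(k) = (-84 + k)*(⅕ + k) (S(k) = (-84 + k)*(2/10 + k) = (-84 + k)*(2*(⅒) + k) = (-84 + k)*(⅕ + k))
43464/S(190) + 26016/X(-8, -46) = 43464/(-84/5 + 190² - 419/5*190) + 26016/(-46 - 169*(-8)) = 43464/(-84/5 + 36100 - 15922) + 26016/(-46 + 1352) = 43464/(100806/5) + 26016/1306 = 43464*(5/100806) + 26016*(1/1306) = 36220/16801 + 13008/653 = 242199068/10971053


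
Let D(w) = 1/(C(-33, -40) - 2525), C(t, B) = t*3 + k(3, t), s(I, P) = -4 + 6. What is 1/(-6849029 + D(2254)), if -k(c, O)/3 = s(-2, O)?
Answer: -2630/18012946271 ≈ -1.4601e-7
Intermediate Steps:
s(I, P) = 2
k(c, O) = -6 (k(c, O) = -3*2 = -6)
C(t, B) = -6 + 3*t (C(t, B) = t*3 - 6 = 3*t - 6 = -6 + 3*t)
D(w) = -1/2630 (D(w) = 1/((-6 + 3*(-33)) - 2525) = 1/((-6 - 99) - 2525) = 1/(-105 - 2525) = 1/(-2630) = -1/2630)
1/(-6849029 + D(2254)) = 1/(-6849029 - 1/2630) = 1/(-18012946271/2630) = -2630/18012946271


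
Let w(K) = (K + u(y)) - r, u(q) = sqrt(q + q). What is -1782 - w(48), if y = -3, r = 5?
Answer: -1825 - I*sqrt(6) ≈ -1825.0 - 2.4495*I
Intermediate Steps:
u(q) = sqrt(2)*sqrt(q) (u(q) = sqrt(2*q) = sqrt(2)*sqrt(q))
w(K) = -5 + K + I*sqrt(6) (w(K) = (K + sqrt(2)*sqrt(-3)) - 1*5 = (K + sqrt(2)*(I*sqrt(3))) - 5 = (K + I*sqrt(6)) - 5 = -5 + K + I*sqrt(6))
-1782 - w(48) = -1782 - (-5 + 48 + I*sqrt(6)) = -1782 - (43 + I*sqrt(6)) = -1782 + (-43 - I*sqrt(6)) = -1825 - I*sqrt(6)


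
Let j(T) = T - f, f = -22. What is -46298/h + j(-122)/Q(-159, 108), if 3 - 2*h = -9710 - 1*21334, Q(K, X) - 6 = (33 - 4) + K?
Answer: -2094301/962457 ≈ -2.1760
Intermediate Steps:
j(T) = 22 + T (j(T) = T - 1*(-22) = T + 22 = 22 + T)
Q(K, X) = 35 + K (Q(K, X) = 6 + ((33 - 4) + K) = 6 + (29 + K) = 35 + K)
h = 31047/2 (h = 3/2 - (-9710 - 1*21334)/2 = 3/2 - (-9710 - 21334)/2 = 3/2 - ½*(-31044) = 3/2 + 15522 = 31047/2 ≈ 15524.)
-46298/h + j(-122)/Q(-159, 108) = -46298/31047/2 + (22 - 122)/(35 - 159) = -46298*2/31047 - 100/(-124) = -92596/31047 - 100*(-1/124) = -92596/31047 + 25/31 = -2094301/962457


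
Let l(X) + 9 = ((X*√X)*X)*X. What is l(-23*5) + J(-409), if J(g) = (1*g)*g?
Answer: 167272 - 1520875*I*√115 ≈ 1.6727e+5 - 1.631e+7*I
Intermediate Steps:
J(g) = g² (J(g) = g*g = g²)
l(X) = -9 + X^(7/2) (l(X) = -9 + ((X*√X)*X)*X = -9 + (X^(3/2)*X)*X = -9 + X^(5/2)*X = -9 + X^(7/2))
l(-23*5) + J(-409) = (-9 + (-23*5)^(7/2)) + (-409)² = (-9 + (-115)^(7/2)) + 167281 = (-9 - 1520875*I*√115) + 167281 = 167272 - 1520875*I*√115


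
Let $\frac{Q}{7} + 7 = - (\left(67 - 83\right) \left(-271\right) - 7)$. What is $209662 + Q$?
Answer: $179310$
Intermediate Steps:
$Q = -30352$ ($Q = -49 + 7 \left(- (\left(67 - 83\right) \left(-271\right) - 7)\right) = -49 + 7 \left(- (\left(-16\right) \left(-271\right) - 7)\right) = -49 + 7 \left(- (4336 - 7)\right) = -49 + 7 \left(\left(-1\right) 4329\right) = -49 + 7 \left(-4329\right) = -49 - 30303 = -30352$)
$209662 + Q = 209662 - 30352 = 179310$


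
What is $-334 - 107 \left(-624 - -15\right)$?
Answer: $64829$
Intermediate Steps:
$-334 - 107 \left(-624 - -15\right) = -334 - 107 \left(-624 + 15\right) = -334 - -65163 = -334 + 65163 = 64829$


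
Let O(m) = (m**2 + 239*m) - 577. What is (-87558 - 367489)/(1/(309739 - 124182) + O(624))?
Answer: -84437156179/99817604796 ≈ -0.84591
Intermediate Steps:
O(m) = -577 + m**2 + 239*m
(-87558 - 367489)/(1/(309739 - 124182) + O(624)) = (-87558 - 367489)/(1/(309739 - 124182) + (-577 + 624**2 + 239*624)) = -455047/(1/185557 + (-577 + 389376 + 149136)) = -455047/(1/185557 + 537935) = -455047/99817604796/185557 = -455047*185557/99817604796 = -84437156179/99817604796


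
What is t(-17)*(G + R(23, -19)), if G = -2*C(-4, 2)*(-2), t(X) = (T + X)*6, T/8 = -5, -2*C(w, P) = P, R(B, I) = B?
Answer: -6498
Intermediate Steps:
C(w, P) = -P/2
T = -40 (T = 8*(-5) = -40)
t(X) = -240 + 6*X (t(X) = (-40 + X)*6 = -240 + 6*X)
G = -4 (G = -(-1)*2*(-2) = -2*(-1)*(-2) = 2*(-2) = -4)
t(-17)*(G + R(23, -19)) = (-240 + 6*(-17))*(-4 + 23) = (-240 - 102)*19 = -342*19 = -6498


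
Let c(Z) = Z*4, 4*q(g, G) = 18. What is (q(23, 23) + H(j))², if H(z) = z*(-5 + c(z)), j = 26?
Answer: 26594649/4 ≈ 6.6487e+6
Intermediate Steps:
q(g, G) = 9/2 (q(g, G) = (¼)*18 = 9/2)
c(Z) = 4*Z
H(z) = z*(-5 + 4*z)
(q(23, 23) + H(j))² = (9/2 + 26*(-5 + 4*26))² = (9/2 + 26*(-5 + 104))² = (9/2 + 26*99)² = (9/2 + 2574)² = (5157/2)² = 26594649/4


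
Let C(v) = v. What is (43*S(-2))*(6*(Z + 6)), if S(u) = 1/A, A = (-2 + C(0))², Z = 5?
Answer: 1419/2 ≈ 709.50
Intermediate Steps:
A = 4 (A = (-2 + 0)² = (-2)² = 4)
S(u) = ¼ (S(u) = 1/4 = ¼)
(43*S(-2))*(6*(Z + 6)) = (43*(¼))*(6*(5 + 6)) = 43*(6*11)/4 = (43/4)*66 = 1419/2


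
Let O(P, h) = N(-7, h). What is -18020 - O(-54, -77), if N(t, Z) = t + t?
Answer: -18006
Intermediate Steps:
N(t, Z) = 2*t
O(P, h) = -14 (O(P, h) = 2*(-7) = -14)
-18020 - O(-54, -77) = -18020 - 1*(-14) = -18020 + 14 = -18006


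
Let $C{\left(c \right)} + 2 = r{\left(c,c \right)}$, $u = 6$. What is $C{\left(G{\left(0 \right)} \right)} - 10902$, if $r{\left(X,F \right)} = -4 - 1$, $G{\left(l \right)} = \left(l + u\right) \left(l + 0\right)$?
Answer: $-10909$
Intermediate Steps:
$G{\left(l \right)} = l \left(6 + l\right)$ ($G{\left(l \right)} = \left(l + 6\right) \left(l + 0\right) = \left(6 + l\right) l = l \left(6 + l\right)$)
$r{\left(X,F \right)} = -5$
$C{\left(c \right)} = -7$ ($C{\left(c \right)} = -2 - 5 = -7$)
$C{\left(G{\left(0 \right)} \right)} - 10902 = -7 - 10902 = -10909$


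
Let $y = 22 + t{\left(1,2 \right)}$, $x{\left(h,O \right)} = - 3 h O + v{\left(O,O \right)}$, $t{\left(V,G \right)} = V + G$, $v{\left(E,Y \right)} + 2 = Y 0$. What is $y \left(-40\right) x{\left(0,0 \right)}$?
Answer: $2000$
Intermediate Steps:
$v{\left(E,Y \right)} = -2$ ($v{\left(E,Y \right)} = -2 + Y 0 = -2 + 0 = -2$)
$t{\left(V,G \right)} = G + V$
$x{\left(h,O \right)} = -2 - 3 O h$ ($x{\left(h,O \right)} = - 3 h O - 2 = - 3 O h - 2 = -2 - 3 O h$)
$y = 25$ ($y = 22 + \left(2 + 1\right) = 22 + 3 = 25$)
$y \left(-40\right) x{\left(0,0 \right)} = 25 \left(-40\right) \left(-2 - 0 \cdot 0\right) = - 1000 \left(-2 + 0\right) = \left(-1000\right) \left(-2\right) = 2000$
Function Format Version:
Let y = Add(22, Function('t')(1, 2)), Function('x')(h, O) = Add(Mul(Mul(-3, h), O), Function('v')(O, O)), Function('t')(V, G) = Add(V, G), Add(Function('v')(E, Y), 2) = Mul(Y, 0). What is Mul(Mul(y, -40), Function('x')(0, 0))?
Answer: 2000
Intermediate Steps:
Function('v')(E, Y) = -2 (Function('v')(E, Y) = Add(-2, Mul(Y, 0)) = Add(-2, 0) = -2)
Function('t')(V, G) = Add(G, V)
Function('x')(h, O) = Add(-2, Mul(-3, O, h)) (Function('x')(h, O) = Add(Mul(Mul(-3, h), O), -2) = Add(Mul(-3, O, h), -2) = Add(-2, Mul(-3, O, h)))
y = 25 (y = Add(22, Add(2, 1)) = Add(22, 3) = 25)
Mul(Mul(y, -40), Function('x')(0, 0)) = Mul(Mul(25, -40), Add(-2, Mul(-3, 0, 0))) = Mul(-1000, Add(-2, 0)) = Mul(-1000, -2) = 2000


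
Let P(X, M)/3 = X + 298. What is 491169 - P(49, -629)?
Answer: 490128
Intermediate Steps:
P(X, M) = 894 + 3*X (P(X, M) = 3*(X + 298) = 3*(298 + X) = 894 + 3*X)
491169 - P(49, -629) = 491169 - (894 + 3*49) = 491169 - (894 + 147) = 491169 - 1*1041 = 491169 - 1041 = 490128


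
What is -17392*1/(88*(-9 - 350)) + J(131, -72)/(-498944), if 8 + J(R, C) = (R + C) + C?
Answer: 1084787185/1970329856 ≈ 0.55056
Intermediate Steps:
J(R, C) = -8 + R + 2*C (J(R, C) = -8 + ((R + C) + C) = -8 + ((C + R) + C) = -8 + (R + 2*C) = -8 + R + 2*C)
-17392*1/(88*(-9 - 350)) + J(131, -72)/(-498944) = -17392*1/(88*(-9 - 350)) + (-8 + 131 + 2*(-72))/(-498944) = -17392/((-359*88)) + (-8 + 131 - 144)*(-1/498944) = -17392/(-31592) - 21*(-1/498944) = -17392*(-1/31592) + 21/498944 = 2174/3949 + 21/498944 = 1084787185/1970329856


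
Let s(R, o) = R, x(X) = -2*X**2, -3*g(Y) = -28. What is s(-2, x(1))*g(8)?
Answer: -56/3 ≈ -18.667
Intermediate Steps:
g(Y) = 28/3 (g(Y) = -1/3*(-28) = 28/3)
s(-2, x(1))*g(8) = -2*28/3 = -56/3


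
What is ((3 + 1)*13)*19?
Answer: 988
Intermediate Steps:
((3 + 1)*13)*19 = (4*13)*19 = 52*19 = 988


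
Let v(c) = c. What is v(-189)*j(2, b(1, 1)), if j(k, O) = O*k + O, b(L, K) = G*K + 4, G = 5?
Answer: -5103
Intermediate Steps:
b(L, K) = 4 + 5*K (b(L, K) = 5*K + 4 = 4 + 5*K)
j(k, O) = O + O*k
v(-189)*j(2, b(1, 1)) = -189*(4 + 5*1)*(1 + 2) = -189*(4 + 5)*3 = -1701*3 = -189*27 = -5103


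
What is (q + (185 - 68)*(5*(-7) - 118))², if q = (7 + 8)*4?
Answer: 318301281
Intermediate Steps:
q = 60 (q = 15*4 = 60)
(q + (185 - 68)*(5*(-7) - 118))² = (60 + (185 - 68)*(5*(-7) - 118))² = (60 + 117*(-35 - 118))² = (60 + 117*(-153))² = (60 - 17901)² = (-17841)² = 318301281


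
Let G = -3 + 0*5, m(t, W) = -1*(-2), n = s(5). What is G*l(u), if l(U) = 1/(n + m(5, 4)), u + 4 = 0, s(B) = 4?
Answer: -1/2 ≈ -0.50000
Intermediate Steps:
n = 4
u = -4 (u = -4 + 0 = -4)
m(t, W) = 2
G = -3 (G = -3 + 0 = -3)
l(U) = 1/6 (l(U) = 1/(4 + 2) = 1/6)
G*l(u) = -3*1/6 = -1/2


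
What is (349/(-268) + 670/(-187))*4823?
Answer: -1180781329/50116 ≈ -23561.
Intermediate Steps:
(349/(-268) + 670/(-187))*4823 = (349*(-1/268) + 670*(-1/187))*4823 = (-349/268 - 670/187)*4823 = -244823/50116*4823 = -1180781329/50116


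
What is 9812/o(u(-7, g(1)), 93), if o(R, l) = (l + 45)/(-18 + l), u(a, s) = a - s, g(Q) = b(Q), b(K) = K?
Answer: 122650/23 ≈ 5332.6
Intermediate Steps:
g(Q) = Q
o(R, l) = (45 + l)/(-18 + l)
9812/o(u(-7, g(1)), 93) = 9812/(((45 + 93)/(-18 + 93))) = 9812/((138/75)) = 9812/(((1/75)*138)) = 9812/(46/25) = 9812*(25/46) = 122650/23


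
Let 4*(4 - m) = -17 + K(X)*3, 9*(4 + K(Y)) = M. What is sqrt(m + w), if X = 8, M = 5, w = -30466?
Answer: I*sqrt(1096386)/6 ≈ 174.51*I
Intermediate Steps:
K(Y) = -31/9 (K(Y) = -4 + (1/9)*5 = -4 + 5/9 = -31/9)
m = 65/6 (m = 4 - (-17 - 31/9*3)/4 = 4 - (-17 - 31/3)/4 = 4 - 1/4*(-82/3) = 4 + 41/6 = 65/6 ≈ 10.833)
sqrt(m + w) = sqrt(65/6 - 30466) = sqrt(-182731/6) = I*sqrt(1096386)/6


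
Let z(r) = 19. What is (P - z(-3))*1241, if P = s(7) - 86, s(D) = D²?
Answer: -69496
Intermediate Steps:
P = -37 (P = 7² - 86 = 49 - 86 = -37)
(P - z(-3))*1241 = (-37 - 1*19)*1241 = (-37 - 19)*1241 = -56*1241 = -69496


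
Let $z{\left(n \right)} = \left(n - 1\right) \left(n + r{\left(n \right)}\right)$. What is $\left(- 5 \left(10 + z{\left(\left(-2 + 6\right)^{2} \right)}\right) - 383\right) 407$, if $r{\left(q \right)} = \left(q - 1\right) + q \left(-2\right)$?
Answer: $-145706$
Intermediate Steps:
$r{\left(q \right)} = -1 - q$ ($r{\left(q \right)} = \left(-1 + q\right) - 2 q = -1 - q$)
$z{\left(n \right)} = 1 - n$ ($z{\left(n \right)} = \left(n - 1\right) \left(n - \left(1 + n\right)\right) = \left(-1 + n\right) \left(-1\right) = 1 - n$)
$\left(- 5 \left(10 + z{\left(\left(-2 + 6\right)^{2} \right)}\right) - 383\right) 407 = \left(- 5 \left(10 + \left(1 - \left(-2 + 6\right)^{2}\right)\right) - 383\right) 407 = \left(- 5 \left(10 + \left(1 - 4^{2}\right)\right) - 383\right) 407 = \left(- 5 \left(10 + \left(1 - 16\right)\right) - 383\right) 407 = \left(- 5 \left(10 - 15\right) - 383\right) 407 = \left(\left(-5\right) \left(-5\right) - 383\right) 407 = \left(25 - 383\right) 407 = \left(-358\right) 407 = -145706$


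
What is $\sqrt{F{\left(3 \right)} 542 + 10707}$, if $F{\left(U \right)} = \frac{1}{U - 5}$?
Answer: $2 \sqrt{2609} \approx 102.16$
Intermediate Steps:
$F{\left(U \right)} = \frac{1}{-5 + U}$
$\sqrt{F{\left(3 \right)} 542 + 10707} = \sqrt{\frac{1}{-5 + 3} \cdot 542 + 10707} = \sqrt{\frac{1}{-2} \cdot 542 + 10707} = \sqrt{\left(- \frac{1}{2}\right) 542 + 10707} = \sqrt{-271 + 10707} = \sqrt{10436} = 2 \sqrt{2609}$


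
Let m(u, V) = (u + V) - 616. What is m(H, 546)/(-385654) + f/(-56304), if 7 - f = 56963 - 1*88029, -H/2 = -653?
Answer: -262022141/472040496 ≈ -0.55508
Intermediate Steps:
H = 1306 (H = -2*(-653) = 1306)
m(u, V) = -616 + V + u (m(u, V) = (V + u) - 616 = -616 + V + u)
f = 31073 (f = 7 - (56963 - 1*88029) = 7 - (56963 - 88029) = 7 - 1*(-31066) = 7 + 31066 = 31073)
m(H, 546)/(-385654) + f/(-56304) = (-616 + 546 + 1306)/(-385654) + 31073/(-56304) = 1236*(-1/385654) + 31073*(-1/56304) = -618/192827 - 1351/2448 = -262022141/472040496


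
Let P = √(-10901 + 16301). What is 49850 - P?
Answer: 49850 - 30*√6 ≈ 49777.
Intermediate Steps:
P = 30*√6 (P = √5400 = 30*√6 ≈ 73.485)
49850 - P = 49850 - 30*√6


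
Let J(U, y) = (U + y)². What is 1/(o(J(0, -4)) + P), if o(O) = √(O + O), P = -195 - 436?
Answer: -631/398129 - 4*√2/398129 ≈ -0.0015991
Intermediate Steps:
P = -631
o(O) = √2*√O (o(O) = √(2*O) = √2*√O)
1/(o(J(0, -4)) + P) = 1/(√2*√((0 - 4)²) - 631) = 1/(√2*√((-4)²) - 631) = 1/(√2*√16 - 631) = 1/(√2*4 - 631) = 1/(4*√2 - 631) = 1/(-631 + 4*√2)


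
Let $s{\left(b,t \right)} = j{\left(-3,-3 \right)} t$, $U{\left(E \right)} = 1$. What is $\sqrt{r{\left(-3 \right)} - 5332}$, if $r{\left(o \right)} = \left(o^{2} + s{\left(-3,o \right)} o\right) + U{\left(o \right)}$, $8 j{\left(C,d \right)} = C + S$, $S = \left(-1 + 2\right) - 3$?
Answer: $\frac{i \sqrt{85242}}{4} \approx 72.991 i$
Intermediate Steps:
$S = -2$ ($S = 1 - 3 = -2$)
$j{\left(C,d \right)} = - \frac{1}{4} + \frac{C}{8}$ ($j{\left(C,d \right)} = \frac{C - 2}{8} = \frac{-2 + C}{8} = - \frac{1}{4} + \frac{C}{8}$)
$s{\left(b,t \right)} = - \frac{5 t}{8}$ ($s{\left(b,t \right)} = \left(- \frac{1}{4} + \frac{1}{8} \left(-3\right)\right) t = \left(- \frac{1}{4} - \frac{3}{8}\right) t = - \frac{5 t}{8}$)
$r{\left(o \right)} = 1 + \frac{3 o^{2}}{8}$ ($r{\left(o \right)} = \left(o^{2} + - \frac{5 o}{8} o\right) + 1 = \left(o^{2} - \frac{5 o^{2}}{8}\right) + 1 = \frac{3 o^{2}}{8} + 1 = 1 + \frac{3 o^{2}}{8}$)
$\sqrt{r{\left(-3 \right)} - 5332} = \sqrt{\left(1 + \frac{3 \left(-3\right)^{2}}{8}\right) - 5332} = \sqrt{\left(1 + \frac{3}{8} \cdot 9\right) - 5332} = \sqrt{\left(1 + \frac{27}{8}\right) - 5332} = \sqrt{\frac{35}{8} - 5332} = \sqrt{- \frac{42621}{8}} = \frac{i \sqrt{85242}}{4}$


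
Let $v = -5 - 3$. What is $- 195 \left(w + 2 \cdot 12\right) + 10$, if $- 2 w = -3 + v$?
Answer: $- \frac{11485}{2} \approx -5742.5$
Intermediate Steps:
$v = -8$
$w = \frac{11}{2}$ ($w = - \frac{-3 - 8}{2} = \left(- \frac{1}{2}\right) \left(-11\right) = \frac{11}{2} \approx 5.5$)
$- 195 \left(w + 2 \cdot 12\right) + 10 = - 195 \left(\frac{11}{2} + 2 \cdot 12\right) + 10 = - 195 \left(\frac{11}{2} + 24\right) + 10 = \left(-195\right) \frac{59}{2} + 10 = - \frac{11505}{2} + 10 = - \frac{11485}{2}$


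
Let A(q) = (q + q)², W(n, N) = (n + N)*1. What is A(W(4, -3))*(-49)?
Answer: -196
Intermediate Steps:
W(n, N) = N + n (W(n, N) = (N + n)*1 = N + n)
A(q) = 4*q² (A(q) = (2*q)² = 4*q²)
A(W(4, -3))*(-49) = (4*(-3 + 4)²)*(-49) = (4*1²)*(-49) = (4*1)*(-49) = 4*(-49) = -196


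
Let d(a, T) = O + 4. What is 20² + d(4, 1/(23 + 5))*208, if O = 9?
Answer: 3104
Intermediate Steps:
d(a, T) = 13 (d(a, T) = 9 + 4 = 13)
20² + d(4, 1/(23 + 5))*208 = 20² + 13*208 = 400 + 2704 = 3104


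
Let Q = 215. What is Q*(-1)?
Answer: -215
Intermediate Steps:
Q*(-1) = 215*(-1) = -215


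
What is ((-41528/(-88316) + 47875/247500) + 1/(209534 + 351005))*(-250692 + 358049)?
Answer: 1745919733649383931/24504758350380 ≈ 71248.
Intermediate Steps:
((-41528/(-88316) + 47875/247500) + 1/(209534 + 351005))*(-250692 + 358049) = ((-41528*(-1/88316) + 47875*(1/247500)) + 1/560539)*107357 = ((10382/22079 + 383/1980) + 1/560539)*107357 = (29012617/43716420 + 1/560539)*107357 = (16262747036983/24504758350380)*107357 = 1745919733649383931/24504758350380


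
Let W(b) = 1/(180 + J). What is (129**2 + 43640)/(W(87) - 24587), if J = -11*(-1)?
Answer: -11513671/4696116 ≈ -2.4517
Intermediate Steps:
J = 11
W(b) = 1/191 (W(b) = 1/(180 + 11) = 1/191)
(129**2 + 43640)/(W(87) - 24587) = (129**2 + 43640)/(1/191 - 24587) = (16641 + 43640)/(-4696116/191) = 60281*(-191/4696116) = -11513671/4696116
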